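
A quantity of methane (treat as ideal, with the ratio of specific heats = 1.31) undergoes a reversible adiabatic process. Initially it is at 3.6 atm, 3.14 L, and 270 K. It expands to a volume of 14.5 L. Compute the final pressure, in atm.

Since PV^γ is constant along a reversible adiabat, P₂ = P₁ (V₁/V₂)^γ.
P₂ = 3.6 × (3.14/14.5)^(1.31) = 0.4852 atm.

P₂ ≈ 0.485 atm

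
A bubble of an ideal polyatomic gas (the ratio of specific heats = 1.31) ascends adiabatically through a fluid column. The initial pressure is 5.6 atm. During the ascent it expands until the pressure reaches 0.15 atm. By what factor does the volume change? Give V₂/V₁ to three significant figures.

From PV^γ = const, V₂/V₁ = (P₁/P₂)^(1/γ).
V₂/V₁ = (5.6/0.15)^(0.763) = 15.85.

V₂/V₁ ≈ 15.9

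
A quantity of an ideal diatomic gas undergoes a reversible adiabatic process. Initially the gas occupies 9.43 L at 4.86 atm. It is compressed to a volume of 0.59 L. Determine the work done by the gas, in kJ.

γ = 7/5 for a diatomic ideal gas.
P₂ = P₁(V₁/V₂)^γ = 4.86×(9.43/0.59)^(7/5) = 235.4 atm.
For a reversible adiabat, W_by_gas = (P₁V₁ − P₂V₂)/(γ−1).
W_by = (492400×0.00943 − 2.385×10^7×0.00059) / (2/5) = -23570 J.

W ≈ -23.6 kJ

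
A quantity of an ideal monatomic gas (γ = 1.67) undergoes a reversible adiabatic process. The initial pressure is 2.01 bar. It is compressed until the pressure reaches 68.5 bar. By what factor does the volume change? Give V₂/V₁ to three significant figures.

V₂/V₁ ≈ 0.121

From PV^γ = const, V₂/V₁ = (P₁/P₂)^(1/γ).
V₂/V₁ = (2.01/68.5)^(0.599) = 0.1209.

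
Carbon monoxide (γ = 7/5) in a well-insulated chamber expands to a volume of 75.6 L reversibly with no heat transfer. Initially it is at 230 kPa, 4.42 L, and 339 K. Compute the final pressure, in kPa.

Adiabatic: P₁V₁^γ = P₂V₂^γ ⇒ P₂ = P₁ (V₁/V₂)^γ.
P₂ = 230 × (4.42/75.6)^(7/5) = 4.319 kPa.

P₂ ≈ 4.32 kPa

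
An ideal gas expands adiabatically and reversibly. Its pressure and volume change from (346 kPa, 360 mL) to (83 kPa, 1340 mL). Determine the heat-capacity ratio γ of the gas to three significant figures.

γ ≈ 1.09

PV^γ = const ⇒ γ = ln(P₂/P₁) / ln(V₁/V₂).
γ = ln(83/346) / ln(360/1340) = 1.086.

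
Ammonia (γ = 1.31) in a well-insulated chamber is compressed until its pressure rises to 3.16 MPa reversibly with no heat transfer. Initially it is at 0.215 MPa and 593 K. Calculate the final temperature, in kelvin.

Adiabatic: T₂/T₁ = (P₂/P₁)^((γ−1)/γ).
T₂ = 593 × (3.16/0.215)^(0.237) = 1120 K.

T₂ ≈ 1120 K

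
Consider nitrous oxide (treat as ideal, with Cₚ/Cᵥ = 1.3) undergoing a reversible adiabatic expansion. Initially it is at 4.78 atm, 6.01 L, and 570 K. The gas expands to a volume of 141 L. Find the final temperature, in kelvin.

Adiabatic: T₁V₁^(γ−1) = T₂V₂^(γ−1) ⇒ T₂ = T₁ (V₁/V₂)^(γ−1).
T₂ = 570 × (6.01/141)^(0.3) = 221.2 K.

T₂ ≈ 221 K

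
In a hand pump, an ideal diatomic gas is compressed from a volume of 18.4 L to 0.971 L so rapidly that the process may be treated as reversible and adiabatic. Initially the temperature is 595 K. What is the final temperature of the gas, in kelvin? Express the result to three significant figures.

T₂ ≈ 1930 K

For a reversible adiabat TV^(γ−1) is constant, so T₂ = T₁ (V₁/V₂)^(γ−1).
For a diatomic ideal gas γ = 7/5, so γ−1 = 2/5.
T₂ = 595 × (18.4/0.971)^(2/5) = 1930 K.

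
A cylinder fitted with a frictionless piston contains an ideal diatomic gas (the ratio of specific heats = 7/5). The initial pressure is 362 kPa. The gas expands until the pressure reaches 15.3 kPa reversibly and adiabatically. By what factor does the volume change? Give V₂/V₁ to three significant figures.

From PV^γ = const, V₂/V₁ = (P₁/P₂)^(1/γ).
V₂/V₁ = (362/15.3)^(5/7) = 9.582.

V₂/V₁ ≈ 9.58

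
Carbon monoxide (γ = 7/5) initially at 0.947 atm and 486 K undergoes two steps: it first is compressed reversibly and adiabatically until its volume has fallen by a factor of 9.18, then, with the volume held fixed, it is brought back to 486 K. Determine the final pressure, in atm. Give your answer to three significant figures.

Adiabatic step (PV^γ = const): P₂ = 0.947×9.18^(7/5) = 21.1 atm; T₂ = 486×9.18^(2/5) = 1180 K.
Isochoric: P₃ = P₂(T₃/T₂) = 21.1 × (486/1180) = 8.693 atm.

P₃ ≈ 8.69 atm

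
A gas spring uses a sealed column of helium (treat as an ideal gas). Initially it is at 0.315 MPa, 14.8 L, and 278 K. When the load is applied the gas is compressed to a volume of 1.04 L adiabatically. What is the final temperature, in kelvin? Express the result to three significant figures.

T₂ ≈ 1630 K

Adiabatic: T₁V₁^(γ−1) = T₂V₂^(γ−1) ⇒ T₂ = T₁ (V₁/V₂)^(γ−1).
γ = 5/3 for a monatomic ideal gas.
T₂ = 278 × (14.8/1.04)^(2/3) = 1633 K.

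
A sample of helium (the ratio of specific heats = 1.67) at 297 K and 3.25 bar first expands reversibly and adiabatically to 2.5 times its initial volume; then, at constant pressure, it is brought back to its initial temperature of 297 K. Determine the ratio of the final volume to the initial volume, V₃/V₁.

V₃/V₁ ≈ 4.62

Adiabatic step: V₂/V₁ = 2.5; T₂ = T₁·(1/2.5)^(0.67) = 160.7 K.
Isobaric step: V₃/V₂ = T₃/T₂ = 297/160.7.
V₃/V₁ = (V₂/V₁)(V₃/V₂) = 2.5 × (297/160.7) = 4.619.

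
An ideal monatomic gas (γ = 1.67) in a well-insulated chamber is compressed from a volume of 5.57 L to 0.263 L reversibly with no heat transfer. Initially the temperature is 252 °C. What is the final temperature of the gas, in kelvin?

T₂ ≈ 4060 K

For a reversible adiabat TV^(γ−1) is constant, so T₂ = T₁ (V₁/V₂)^(γ−1).
T₁ = 252 °C = 525.1 K.
T₂ = 525.1 × (5.57/0.263)^(0.67) = 4061 K.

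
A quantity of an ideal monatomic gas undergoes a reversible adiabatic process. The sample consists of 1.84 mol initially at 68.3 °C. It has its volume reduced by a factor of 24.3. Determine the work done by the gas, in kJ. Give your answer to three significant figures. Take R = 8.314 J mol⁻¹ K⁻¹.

W ≈ -57.9 kJ

Adiabatic: T₁V₁^(γ−1) = T₂V₂^(γ−1) ⇒ T₂ = T₁ (V₁/V₂)^(γ−1).
γ = 5/3 for a monatomic ideal gas, so γ−1 = 2/3.
T₁ = 68.3 °C = 341.4 K.
T₂ = 341.4 × 24.3^(2/3) = 2865 K.
Q = 0, so ΔU = W_on_gas = nCᵥΔT with Cᵥ = R/(γ−1) = 12.47 J/(mol·K).
ΔU = 1.84 × 12.47 × (2865 − 341.4) = 57900 J.
Work done by the gas = −ΔU = -57900 J.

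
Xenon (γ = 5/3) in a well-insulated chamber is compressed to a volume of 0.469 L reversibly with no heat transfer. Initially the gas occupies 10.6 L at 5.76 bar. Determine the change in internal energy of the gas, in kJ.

ΔU ≈ 64.1 kJ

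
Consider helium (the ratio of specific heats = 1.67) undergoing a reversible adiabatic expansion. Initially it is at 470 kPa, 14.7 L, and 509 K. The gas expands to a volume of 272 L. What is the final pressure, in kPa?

P₂ ≈ 3.60 kPa

Since PV^γ is constant along a reversible adiabat, P₂ = P₁ (V₁/V₂)^γ.
P₂ = 470 × (14.7/272)^(1.67) = 3.596 kPa.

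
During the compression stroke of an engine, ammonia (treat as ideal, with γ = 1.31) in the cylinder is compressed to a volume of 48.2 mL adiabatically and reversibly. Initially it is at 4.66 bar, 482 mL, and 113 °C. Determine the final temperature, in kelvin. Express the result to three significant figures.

For a reversible adiabat TV^(γ−1) is constant, so T₂ = T₁ (V₁/V₂)^(γ−1).
T₁ = 113 °C = 386.1 K.
T₂ = 386.1 × (482/48.2)^(0.31) = 788.4 K.

T₂ ≈ 788 K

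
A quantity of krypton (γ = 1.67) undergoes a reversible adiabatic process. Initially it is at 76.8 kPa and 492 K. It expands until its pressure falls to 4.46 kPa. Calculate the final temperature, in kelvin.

T₂ ≈ 157 K

Adiabatic: T₂/T₁ = (P₂/P₁)^((γ−1)/γ).
T₂ = 492 × (4.46/76.8)^(0.401) = 157.1 K.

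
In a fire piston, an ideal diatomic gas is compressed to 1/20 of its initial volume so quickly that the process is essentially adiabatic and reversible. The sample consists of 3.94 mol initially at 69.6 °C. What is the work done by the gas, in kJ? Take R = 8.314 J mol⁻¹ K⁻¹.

For a reversible adiabat TV^(γ−1) is constant, so T₂ = T₁ (V₁/V₂)^(γ−1).
γ = 7/5 for a diatomic ideal gas, so γ−1 = 2/5.
T₁ = 69.6 °C = 342.8 K.
T₂ = 342.8 × 20^(2/5) = 1136 K.
Q = 0, so ΔU = W_on_gas = nCᵥΔT with Cᵥ = R/(γ−1) = 20.79 J/(mol·K).
ΔU = 3.94 × 20.79 × (1136 − 342.8) = 64960 J.
Work done by the gas = −ΔU = -64960 J.

W ≈ -65.0 kJ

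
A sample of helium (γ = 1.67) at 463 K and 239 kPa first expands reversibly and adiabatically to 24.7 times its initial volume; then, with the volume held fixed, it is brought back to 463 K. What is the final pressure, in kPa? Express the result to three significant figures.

P₃ ≈ 9.68 kPa

Adiabatic step (PV^γ = const): P₂ = 239×(1/24.7)^(1.67) = 1.129 kPa; T₂ = 463×(1/24.7)^(0.67) = 54.01 K.
Isochoric: P₃ = P₂(T₃/T₂) = 1.129 × (463/54.01) = 9.676 kPa.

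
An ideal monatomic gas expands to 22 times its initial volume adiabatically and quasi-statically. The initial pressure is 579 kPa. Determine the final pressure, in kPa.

P₂ ≈ 3.35 kPa

Since PV^γ is constant along a reversible adiabat, P₂ = P₁ (V₁/V₂)^γ.
For a monatomic ideal gas γ = 5/3.
P₂ = 579 × (1/22)^(5/3) = 3.352 kPa.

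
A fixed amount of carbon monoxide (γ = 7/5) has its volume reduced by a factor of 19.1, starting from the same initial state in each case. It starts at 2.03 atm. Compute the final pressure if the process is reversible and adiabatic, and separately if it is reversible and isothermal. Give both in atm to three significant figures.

adiabatic: 126 atm; isothermal: 38.8 atm

Isothermal: P₂ = P₁(V₁/V₂) = 2.03×19.1 = 38.77 atm.
Adiabatic: P₂ = P₁(V₁/V₂)^γ = 2.03×19.1^(7/5) = 126.2 atm.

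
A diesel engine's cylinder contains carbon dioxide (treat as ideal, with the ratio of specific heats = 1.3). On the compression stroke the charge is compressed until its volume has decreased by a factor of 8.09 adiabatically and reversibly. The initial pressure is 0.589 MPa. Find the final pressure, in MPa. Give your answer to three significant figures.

P₂ ≈ 8.92 MPa

Since PV^γ is constant along a reversible adiabat, P₂ = P₁ (V₁/V₂)^γ.
P₂ = 0.589 × 8.09^(1.3) = 8.922 MPa.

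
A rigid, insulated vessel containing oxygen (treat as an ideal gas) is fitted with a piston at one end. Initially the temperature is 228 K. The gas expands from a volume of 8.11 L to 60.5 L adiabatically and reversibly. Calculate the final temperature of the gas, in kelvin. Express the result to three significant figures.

T₂ ≈ 102 K

For a reversible adiabat TV^(γ−1) is constant, so T₂ = T₁ (V₁/V₂)^(γ−1).
For a diatomic ideal gas γ = 7/5, so γ−1 = 2/5.
T₂ = 228 × (8.11/60.5)^(2/5) = 102.1 K.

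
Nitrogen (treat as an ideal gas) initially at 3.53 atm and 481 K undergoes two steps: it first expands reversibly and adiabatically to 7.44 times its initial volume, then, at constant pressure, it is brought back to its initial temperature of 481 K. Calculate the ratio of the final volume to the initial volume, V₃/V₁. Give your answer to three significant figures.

For a diatomic ideal gas γ = 7/5.
Adiabatic step: V₂/V₁ = 7.44; T₂ = T₁·(1/7.44)^(2/5) = 215.5 K.
Isobaric step: V₃/V₂ = T₃/T₂ = 481/215.5.
V₃/V₁ = (V₂/V₁)(V₃/V₂) = 7.44 × (481/215.5) = 16.6.

V₃/V₁ ≈ 16.6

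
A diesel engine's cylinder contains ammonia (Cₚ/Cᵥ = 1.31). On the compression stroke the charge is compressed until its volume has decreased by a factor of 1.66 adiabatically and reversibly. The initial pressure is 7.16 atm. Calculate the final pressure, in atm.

Since PV^γ is constant along a reversible adiabat, P₂ = P₁ (V₁/V₂)^γ.
P₂ = 7.16 × 1.66^(1.31) = 13.91 atm.

P₂ ≈ 13.9 atm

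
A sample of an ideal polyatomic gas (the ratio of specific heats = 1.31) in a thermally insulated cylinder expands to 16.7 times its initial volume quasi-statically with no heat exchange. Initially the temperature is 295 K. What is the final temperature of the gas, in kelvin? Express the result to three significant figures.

T₂ ≈ 123 K

For a reversible adiabat TV^(γ−1) is constant, so T₂ = T₁ (V₁/V₂)^(γ−1).
T₂ = 295 × (1/16.7)^(0.31) = 123.2 K.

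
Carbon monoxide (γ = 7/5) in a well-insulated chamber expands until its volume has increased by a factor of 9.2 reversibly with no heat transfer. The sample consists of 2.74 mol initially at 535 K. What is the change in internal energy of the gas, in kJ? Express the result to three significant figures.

ΔU ≈ -17.9 kJ

Adiabatic: T₁V₁^(γ−1) = T₂V₂^(γ−1) ⇒ T₂ = T₁ (V₁/V₂)^(γ−1).
T₂ = 535 × (1/9.2)^(2/5) = 220.2 K.
Q = 0, so ΔU = W_on_gas = nCᵥΔT with Cᵥ = R/(γ−1) = 20.79 J/(mol·K).
ΔU = 2.74 × 20.79 × (220.2 − 535) = -17930 J.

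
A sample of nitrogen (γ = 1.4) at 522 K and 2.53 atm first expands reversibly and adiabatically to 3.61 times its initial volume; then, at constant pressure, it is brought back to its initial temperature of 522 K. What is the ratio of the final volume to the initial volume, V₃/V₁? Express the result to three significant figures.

V₃/V₁ ≈ 6.03

Adiabatic step: V₂/V₁ = 3.61; T₂ = T₁·(1/3.61)^(0.4) = 312.4 K.
Isobaric step: V₃/V₂ = T₃/T₂ = 522/312.4.
V₃/V₁ = (V₂/V₁)(V₃/V₂) = 3.61 × (522/312.4) = 6.033.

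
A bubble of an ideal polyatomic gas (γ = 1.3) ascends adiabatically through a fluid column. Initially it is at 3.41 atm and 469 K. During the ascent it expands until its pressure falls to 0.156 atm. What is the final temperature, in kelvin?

Adiabatic: T₂/T₁ = (P₂/P₁)^((γ−1)/γ).
T₂ = 469 × (0.156/3.41)^(0.231) = 230.2 K.

T₂ ≈ 230 K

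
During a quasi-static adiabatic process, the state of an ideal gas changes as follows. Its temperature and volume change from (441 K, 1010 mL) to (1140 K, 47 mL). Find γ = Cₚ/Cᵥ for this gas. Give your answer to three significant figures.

γ ≈ 1.31

TV^(γ−1) = const ⇒ γ − 1 = ln(T₂/T₁) / ln(V₁/V₂).
γ = 1 + ln(1140/441) / ln(1010/47) = 1.31.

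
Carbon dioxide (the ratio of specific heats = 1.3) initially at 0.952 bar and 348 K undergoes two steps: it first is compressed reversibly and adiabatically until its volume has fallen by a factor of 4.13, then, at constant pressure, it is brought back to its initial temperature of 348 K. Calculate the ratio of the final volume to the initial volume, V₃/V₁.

V₃/V₁ ≈ 0.158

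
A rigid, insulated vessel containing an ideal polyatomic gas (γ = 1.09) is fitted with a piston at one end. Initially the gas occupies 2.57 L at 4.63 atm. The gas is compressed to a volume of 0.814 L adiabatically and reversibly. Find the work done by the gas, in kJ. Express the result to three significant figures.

P₂ = P₁(V₁/V₂)^γ = 4.63×(2.57/0.814)^(1.09) = 16.21 atm.
For a reversible adiabat, W_by_gas = (P₁V₁ − P₂V₂)/(γ−1).
W_by = (469100×0.00257 − 1.643×10^6×0.000814) / (0.09) = -1460 J.

W ≈ -1.46 kJ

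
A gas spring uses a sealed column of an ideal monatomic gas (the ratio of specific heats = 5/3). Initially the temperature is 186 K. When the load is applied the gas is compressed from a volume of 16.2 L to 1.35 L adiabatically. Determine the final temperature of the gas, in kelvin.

T₂ ≈ 975 K

Adiabatic: T₁V₁^(γ−1) = T₂V₂^(γ−1) ⇒ T₂ = T₁ (V₁/V₂)^(γ−1).
T₂ = 186 × (16.2/1.35)^(2/3) = 974.9 K.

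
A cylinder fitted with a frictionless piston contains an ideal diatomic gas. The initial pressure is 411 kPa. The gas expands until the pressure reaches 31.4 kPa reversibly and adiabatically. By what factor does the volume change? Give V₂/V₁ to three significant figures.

V₂/V₁ ≈ 6.28

From PV^γ = const, V₂/V₁ = (P₁/P₂)^(1/γ).
For a diatomic ideal gas γ = 7/5.
V₂/V₁ = (411/31.4)^(5/7) = 6.278.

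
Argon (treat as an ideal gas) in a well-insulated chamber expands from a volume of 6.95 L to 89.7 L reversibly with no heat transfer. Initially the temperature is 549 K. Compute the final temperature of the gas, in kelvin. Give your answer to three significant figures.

Adiabatic: T₁V₁^(γ−1) = T₂V₂^(γ−1) ⇒ T₂ = T₁ (V₁/V₂)^(γ−1).
For a monatomic ideal gas γ = 5/3, so γ−1 = 2/3.
T₂ = 549 × (6.95/89.7)^(2/3) = 99.78 K.

T₂ ≈ 99.8 K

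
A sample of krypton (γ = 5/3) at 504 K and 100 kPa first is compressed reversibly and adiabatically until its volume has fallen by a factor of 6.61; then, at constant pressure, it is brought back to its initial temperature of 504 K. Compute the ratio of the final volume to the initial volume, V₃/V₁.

Adiabatic step: V₂/V₁ = 0.1513; T₂ = T₁·6.61^(2/3) = 1775 K.
Isobaric step: V₃/V₂ = T₃/T₂ = 504/1775.
V₃/V₁ = (V₂/V₁)(V₃/V₂) = 0.1513 × (504/1775) = 0.04295.

V₃/V₁ ≈ 0.0430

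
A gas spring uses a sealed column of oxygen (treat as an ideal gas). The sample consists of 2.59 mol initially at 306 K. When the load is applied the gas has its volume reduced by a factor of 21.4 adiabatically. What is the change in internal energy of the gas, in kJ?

ΔU ≈ 39.6 kJ

Adiabatic: T₁V₁^(γ−1) = T₂V₂^(γ−1) ⇒ T₂ = T₁ (V₁/V₂)^(γ−1).
γ = 7/5 for a diatomic ideal gas, so γ−1 = 2/5.
T₂ = 306 × 21.4^(2/5) = 1042 K.
Q = 0, so ΔU = W_on_gas = nCᵥΔT with Cᵥ = R/(γ−1) = 20.79 J/(mol·K).
ΔU = 2.59 × 20.79 × (1042 − 306) = 39620 J.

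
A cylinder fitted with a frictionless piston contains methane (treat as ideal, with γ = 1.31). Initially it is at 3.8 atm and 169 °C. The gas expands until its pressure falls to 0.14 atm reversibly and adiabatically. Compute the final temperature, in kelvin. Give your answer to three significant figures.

Along an adiabat T P^((1−γ)/γ) is constant, so T₂ = T₁ (P₂/P₁)^((γ−1)/γ).
T₁ = 169 °C = 442.1 K.
T₂ = 442.1 × (0.14/3.8)^(0.237) = 202.4 K.

T₂ ≈ 202 K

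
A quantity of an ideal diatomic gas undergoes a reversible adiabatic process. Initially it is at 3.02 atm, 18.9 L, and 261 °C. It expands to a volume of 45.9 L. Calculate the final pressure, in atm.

Adiabatic: P₁V₁^γ = P₂V₂^γ ⇒ P₂ = P₁ (V₁/V₂)^γ.
γ = 7/5 for a diatomic ideal gas.
P₂ = 3.02 × (18.9/45.9)^(7/5) = 0.872 atm.

P₂ ≈ 0.872 atm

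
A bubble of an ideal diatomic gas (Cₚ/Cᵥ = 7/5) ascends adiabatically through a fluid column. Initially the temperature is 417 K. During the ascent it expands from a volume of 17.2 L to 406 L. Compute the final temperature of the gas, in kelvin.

T₂ ≈ 118 K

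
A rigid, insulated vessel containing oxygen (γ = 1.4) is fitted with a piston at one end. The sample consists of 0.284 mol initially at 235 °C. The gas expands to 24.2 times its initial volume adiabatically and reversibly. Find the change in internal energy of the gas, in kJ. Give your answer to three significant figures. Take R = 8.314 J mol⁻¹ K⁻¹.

ΔU ≈ -2.16 kJ

For a reversible adiabat TV^(γ−1) is constant, so T₂ = T₁ (V₁/V₂)^(γ−1).
T₁ = 235 °C = 508.1 K.
T₂ = 508.1 × (1/24.2)^(0.4) = 142.1 K.
Q = 0, so ΔU = W_on_gas = nCᵥΔT with Cᵥ = R/(γ−1) = 20.79 J/(mol·K).
ΔU = 0.284 × 20.79 × (142.1 − 508.1) = -2161 J.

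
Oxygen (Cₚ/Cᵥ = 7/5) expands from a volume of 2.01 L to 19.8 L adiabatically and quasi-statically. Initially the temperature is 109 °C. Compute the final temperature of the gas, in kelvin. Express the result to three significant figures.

T₂ ≈ 153 K

Adiabatic: T₁V₁^(γ−1) = T₂V₂^(γ−1) ⇒ T₂ = T₁ (V₁/V₂)^(γ−1).
T₁ = 109 °C = 382.1 K.
T₂ = 382.1 × (2.01/19.8)^(2/5) = 153.1 K.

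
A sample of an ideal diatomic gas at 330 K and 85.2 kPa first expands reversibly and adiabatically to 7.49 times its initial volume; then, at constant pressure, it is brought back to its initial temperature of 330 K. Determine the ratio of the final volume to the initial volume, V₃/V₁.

V₃/V₁ ≈ 16.8

For a diatomic ideal gas γ = 7/5.
Adiabatic step: V₂/V₁ = 7.49; T₂ = T₁·(1/7.49)^(2/5) = 147.5 K.
Isobaric step: V₃/V₂ = T₃/T₂ = 330/147.5.
V₃/V₁ = (V₂/V₁)(V₃/V₂) = 7.49 × (330/147.5) = 16.76.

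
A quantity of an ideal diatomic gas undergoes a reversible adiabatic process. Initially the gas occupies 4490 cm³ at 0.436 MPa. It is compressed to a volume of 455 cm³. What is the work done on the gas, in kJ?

γ = 7/5 for a diatomic ideal gas.
P₂ = P₁(V₁/V₂)^γ = 0.436×(4490/455)^(7/5) = 10.75 MPa.
For a reversible adiabat, W_by_gas = (P₁V₁ − P₂V₂)/(γ−1).
W_by = (436000×0.00449 − 1.075×10^7×0.000455) / (2/5) = -7334 J.
W_on_gas = −W_by = 7334 J.

W ≈ 7.33 kJ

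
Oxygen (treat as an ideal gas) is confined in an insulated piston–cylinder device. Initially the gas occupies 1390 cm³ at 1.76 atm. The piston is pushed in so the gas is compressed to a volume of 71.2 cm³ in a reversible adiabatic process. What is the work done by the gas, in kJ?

W ≈ -1.41 kJ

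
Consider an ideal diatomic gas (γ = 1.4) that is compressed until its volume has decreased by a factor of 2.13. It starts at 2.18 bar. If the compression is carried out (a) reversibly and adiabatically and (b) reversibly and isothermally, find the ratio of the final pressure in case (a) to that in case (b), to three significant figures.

P_adiabatic / P_isothermal ≈ 1.35

Isothermal: P_b = P₁(V₁/V₂) = 2.18×2.13.
Adiabatic: P_a = P₁(V₁/V₂)^γ = 2.18×2.13^(1.4).
P_a/P_b = (V₁/V₂)^(γ−1) = 2.13^(0.4) = 1.353.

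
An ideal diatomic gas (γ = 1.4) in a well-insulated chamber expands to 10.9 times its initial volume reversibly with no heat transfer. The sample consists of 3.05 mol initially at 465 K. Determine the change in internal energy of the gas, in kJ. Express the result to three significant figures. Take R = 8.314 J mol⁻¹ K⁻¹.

ΔU ≈ -18.1 kJ

For a reversible adiabat TV^(γ−1) is constant, so T₂ = T₁ (V₁/V₂)^(γ−1).
T₂ = 465 × (1/10.9)^(0.4) = 178.8 K.
Q = 0, so ΔU = W_on_gas = nCᵥΔT with Cᵥ = R/(γ−1) = 20.79 J/(mol·K).
ΔU = 3.05 × 20.79 × (178.8 − 465) = -18140 J.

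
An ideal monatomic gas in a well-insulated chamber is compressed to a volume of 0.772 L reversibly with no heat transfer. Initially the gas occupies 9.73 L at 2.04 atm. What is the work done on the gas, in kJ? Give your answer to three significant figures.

W ≈ 13.3 kJ

γ = 5/3 for a monatomic ideal gas.
P₂ = P₁(V₁/V₂)^γ = 2.04×(9.73/0.772)^(5/3) = 139.2 atm.
For a reversible adiabat, W_by_gas = (P₁V₁ − P₂V₂)/(γ−1).
W_by = (206700×0.00973 − 1.411×10^7×0.000772) / (2/3) = -13320 J.
W_on_gas = −W_by = 13320 J.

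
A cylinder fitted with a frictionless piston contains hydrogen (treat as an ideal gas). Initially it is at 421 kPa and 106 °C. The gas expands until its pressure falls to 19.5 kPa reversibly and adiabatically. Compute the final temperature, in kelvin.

Adiabatic: T₂/T₁ = (P₂/P₁)^((γ−1)/γ).
For a diatomic ideal gas γ = 7/5, so (γ−1)/γ = 2/7.
T₁ = 106 °C = 379.1 K.
T₂ = 379.1 × (19.5/421)^(2/7) = 157.6 K.

T₂ ≈ 158 K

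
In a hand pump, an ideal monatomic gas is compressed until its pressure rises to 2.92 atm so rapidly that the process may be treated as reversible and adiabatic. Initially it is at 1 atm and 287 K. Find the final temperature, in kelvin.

Adiabatic: T₂/T₁ = (P₂/P₁)^((γ−1)/γ).
For a monatomic ideal gas γ = 5/3, so (γ−1)/γ = 2/5.
T₂ = 287 × (2.92/1)^(2/5) = 440.6 K.

T₂ ≈ 441 K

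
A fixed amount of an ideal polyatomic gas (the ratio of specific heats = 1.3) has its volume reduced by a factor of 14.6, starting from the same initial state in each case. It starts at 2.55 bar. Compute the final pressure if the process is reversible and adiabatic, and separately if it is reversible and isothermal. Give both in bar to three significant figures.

Isothermal: P₂ = P₁(V₁/V₂) = 2.55×14.6 = 37.23 bar.
Adiabatic: P₂ = P₁(V₁/V₂)^γ = 2.55×14.6^(1.3) = 83.21 bar.

adiabatic: 83.2 bar; isothermal: 37.2 bar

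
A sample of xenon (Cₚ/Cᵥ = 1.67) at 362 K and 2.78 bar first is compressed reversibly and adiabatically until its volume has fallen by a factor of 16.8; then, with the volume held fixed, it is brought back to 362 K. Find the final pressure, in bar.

Adiabatic step (PV^γ = const): P₂ = 2.78×16.8^(1.67) = 309.3 bar; T₂ = 362×16.8^(0.67) = 2397 K.
Isochoric: P₃ = P₂(T₃/T₂) = 309.3 × (362/2397) = 46.7 bar.

P₃ ≈ 46.7 bar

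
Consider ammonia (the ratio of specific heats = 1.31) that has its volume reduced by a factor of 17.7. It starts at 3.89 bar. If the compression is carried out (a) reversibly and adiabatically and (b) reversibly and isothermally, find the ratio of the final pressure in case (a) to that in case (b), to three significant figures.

P_adiabatic / P_isothermal ≈ 2.44

Isothermal: P_b = P₁(V₁/V₂) = 3.89×17.7.
Adiabatic: P_a = P₁(V₁/V₂)^γ = 3.89×17.7^(1.31).
P_a/P_b = (V₁/V₂)^(γ−1) = 17.7^(0.31) = 2.437.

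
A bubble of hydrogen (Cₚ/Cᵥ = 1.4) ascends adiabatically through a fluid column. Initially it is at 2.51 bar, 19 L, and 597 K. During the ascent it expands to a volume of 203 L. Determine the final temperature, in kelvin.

T₂ ≈ 231 K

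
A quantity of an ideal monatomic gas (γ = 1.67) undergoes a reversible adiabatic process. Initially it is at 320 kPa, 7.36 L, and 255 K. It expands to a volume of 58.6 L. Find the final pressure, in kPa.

P₂ ≈ 10.0 kPa

Adiabatic: P₁V₁^γ = P₂V₂^γ ⇒ P₂ = P₁ (V₁/V₂)^γ.
P₂ = 320 × (7.36/58.6)^(1.67) = 10.01 kPa.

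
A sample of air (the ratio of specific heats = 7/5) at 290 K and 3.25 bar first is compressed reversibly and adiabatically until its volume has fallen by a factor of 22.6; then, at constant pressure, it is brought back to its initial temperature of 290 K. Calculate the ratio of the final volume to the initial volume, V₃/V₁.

V₃/V₁ ≈ 0.0127

Adiabatic step: V₂/V₁ = 0.04425; T₂ = T₁·22.6^(2/5) = 1009 K.
Isobaric step: V₃/V₂ = T₃/T₂ = 290/1009.
V₃/V₁ = (V₂/V₁)(V₃/V₂) = 0.04425 × (290/1009) = 0.01271.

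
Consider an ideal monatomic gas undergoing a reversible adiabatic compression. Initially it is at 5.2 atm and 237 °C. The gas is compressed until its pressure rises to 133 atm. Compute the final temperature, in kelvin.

Adiabatic: T₂/T₁ = (P₂/P₁)^((γ−1)/γ).
For a monatomic ideal gas γ = 5/3, so (γ−1)/γ = 2/5.
T₁ = 237 °C = 510.1 K.
T₂ = 510.1 × (133/5.2)^(2/5) = 1866 K.

T₂ ≈ 1870 K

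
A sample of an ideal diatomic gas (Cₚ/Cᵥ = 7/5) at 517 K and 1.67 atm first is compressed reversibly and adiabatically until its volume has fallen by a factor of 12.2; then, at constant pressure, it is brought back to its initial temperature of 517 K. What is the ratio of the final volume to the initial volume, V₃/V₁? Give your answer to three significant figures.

Adiabatic step: V₂/V₁ = 0.08197; T₂ = T₁·12.2^(2/5) = 1406 K.
Isobaric step: V₃/V₂ = T₃/T₂ = 517/1406.
V₃/V₁ = (V₂/V₁)(V₃/V₂) = 0.08197 × (517/1406) = 0.03014.

V₃/V₁ ≈ 0.0301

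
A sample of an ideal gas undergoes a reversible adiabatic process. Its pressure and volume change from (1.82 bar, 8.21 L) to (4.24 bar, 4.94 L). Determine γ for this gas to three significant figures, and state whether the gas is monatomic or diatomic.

γ ≈ 1.66; monatomic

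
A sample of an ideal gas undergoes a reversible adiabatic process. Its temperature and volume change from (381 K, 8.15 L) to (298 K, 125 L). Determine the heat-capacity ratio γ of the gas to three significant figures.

TV^(γ−1) = const ⇒ γ − 1 = ln(T₂/T₁) / ln(V₁/V₂).
γ = 1 + ln(298/381) / ln(8.15/125) = 1.09.

γ ≈ 1.09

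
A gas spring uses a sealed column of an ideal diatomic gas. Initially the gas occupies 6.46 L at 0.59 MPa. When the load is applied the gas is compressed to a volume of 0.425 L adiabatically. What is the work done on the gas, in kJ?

W ≈ 18.8 kJ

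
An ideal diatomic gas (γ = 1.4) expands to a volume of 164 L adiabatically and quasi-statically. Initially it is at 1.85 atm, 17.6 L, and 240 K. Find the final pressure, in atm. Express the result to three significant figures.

P₂ ≈ 0.0813 atm

Adiabatic: P₁V₁^γ = P₂V₂^γ ⇒ P₂ = P₁ (V₁/V₂)^γ.
P₂ = 1.85 × (17.6/164)^(1.4) = 0.0813 atm.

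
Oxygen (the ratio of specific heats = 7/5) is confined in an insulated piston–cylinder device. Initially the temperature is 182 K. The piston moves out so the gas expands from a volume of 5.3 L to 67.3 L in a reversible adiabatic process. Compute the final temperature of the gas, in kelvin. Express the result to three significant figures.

Adiabatic: T₁V₁^(γ−1) = T₂V₂^(γ−1) ⇒ T₂ = T₁ (V₁/V₂)^(γ−1).
T₂ = 182 × (5.3/67.3)^(2/5) = 65.85 K.

T₂ ≈ 65.9 K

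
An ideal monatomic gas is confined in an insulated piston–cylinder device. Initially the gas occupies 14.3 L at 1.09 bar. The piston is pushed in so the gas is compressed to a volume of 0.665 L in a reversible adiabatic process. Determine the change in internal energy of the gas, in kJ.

ΔU ≈ 15.7 kJ

γ = 5/3 for a monatomic ideal gas.
P₂ = P₁(V₁/V₂)^γ = 1.09×(14.3/0.665)^(5/3) = 181.3 bar.
For a reversible adiabat, W_by_gas = (P₁V₁ − P₂V₂)/(γ−1).
W_by = (109000×0.0143 − 1.813×10^7×0.000665) / (2/3) = -15740 J.
Q = 0 ⇒ ΔU = −W_by = 15740 J.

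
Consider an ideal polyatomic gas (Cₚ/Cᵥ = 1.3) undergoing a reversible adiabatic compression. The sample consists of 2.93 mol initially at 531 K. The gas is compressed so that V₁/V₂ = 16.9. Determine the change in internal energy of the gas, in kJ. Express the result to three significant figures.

ΔU ≈ 57.6 kJ

For a reversible adiabat TV^(γ−1) is constant, so T₂ = T₁ (V₁/V₂)^(γ−1).
T₂ = 531 × 16.9^(0.3) = 1240 K.
Q = 0, so ΔU = W_on_gas = nCᵥΔT with Cᵥ = R/(γ−1) = 27.71 J/(mol·K).
ΔU = 2.93 × 27.71 × (1240 − 531) = 57580 J.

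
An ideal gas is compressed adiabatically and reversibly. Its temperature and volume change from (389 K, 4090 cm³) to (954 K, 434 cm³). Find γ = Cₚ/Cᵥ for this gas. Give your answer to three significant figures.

γ ≈ 1.40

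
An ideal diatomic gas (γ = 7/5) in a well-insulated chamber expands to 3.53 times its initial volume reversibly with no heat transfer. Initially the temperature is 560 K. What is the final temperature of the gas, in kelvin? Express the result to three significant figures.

For a reversible adiabat TV^(γ−1) is constant, so T₂ = T₁ (V₁/V₂)^(γ−1).
T₂ = 560 × (1/3.53)^(2/5) = 338.1 K.

T₂ ≈ 338 K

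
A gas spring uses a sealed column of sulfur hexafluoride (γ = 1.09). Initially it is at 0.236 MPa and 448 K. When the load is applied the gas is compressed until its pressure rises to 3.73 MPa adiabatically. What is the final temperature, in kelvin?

Along an adiabat T P^((1−γ)/γ) is constant, so T₂ = T₁ (P₂/P₁)^((γ−1)/γ).
T₂ = 448 × (3.73/0.236)^(0.0826) = 562.7 K.

T₂ ≈ 563 K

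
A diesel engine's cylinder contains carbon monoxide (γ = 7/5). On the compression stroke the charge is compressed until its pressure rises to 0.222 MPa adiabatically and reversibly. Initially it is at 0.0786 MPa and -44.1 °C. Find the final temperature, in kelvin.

T₂ ≈ 308 K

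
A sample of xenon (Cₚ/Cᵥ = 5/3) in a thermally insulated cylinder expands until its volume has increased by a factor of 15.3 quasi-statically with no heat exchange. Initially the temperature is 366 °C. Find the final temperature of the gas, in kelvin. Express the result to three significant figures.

T₂ ≈ 104 K

Adiabatic: T₁V₁^(γ−1) = T₂V₂^(γ−1) ⇒ T₂ = T₁ (V₁/V₂)^(γ−1).
T₁ = 366 °C = 639.1 K.
T₂ = 639.1 × (1/15.3)^(2/3) = 103.7 K.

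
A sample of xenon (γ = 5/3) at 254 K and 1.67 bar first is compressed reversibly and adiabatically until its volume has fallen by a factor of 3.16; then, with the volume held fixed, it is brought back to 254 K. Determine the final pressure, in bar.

P₃ ≈ 5.28 bar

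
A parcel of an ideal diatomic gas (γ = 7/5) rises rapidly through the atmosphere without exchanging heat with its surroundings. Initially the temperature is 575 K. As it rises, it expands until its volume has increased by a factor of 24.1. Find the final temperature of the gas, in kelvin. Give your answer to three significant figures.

T₂ ≈ 161 K

For a reversible adiabat TV^(γ−1) is constant, so T₂ = T₁ (V₁/V₂)^(γ−1).
T₂ = 575 × (1/24.1)^(2/5) = 161 K.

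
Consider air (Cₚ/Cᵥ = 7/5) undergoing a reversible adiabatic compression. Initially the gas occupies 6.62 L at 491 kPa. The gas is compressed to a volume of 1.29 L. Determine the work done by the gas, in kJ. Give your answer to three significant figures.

P₂ = P₁(V₁/V₂)^γ = 491×(6.62/1.29)^(7/5) = 4847 kPa.
For a reversible adiabat, W_by_gas = (P₁V₁ − P₂V₂)/(γ−1).
W_by = (491000×0.00662 − 4.847×10^6×0.00129) / (2/5) = -7505 J.

W ≈ -7.50 kJ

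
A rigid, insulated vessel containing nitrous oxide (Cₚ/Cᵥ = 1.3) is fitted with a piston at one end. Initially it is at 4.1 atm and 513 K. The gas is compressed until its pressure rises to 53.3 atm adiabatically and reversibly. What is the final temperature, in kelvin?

T₂ ≈ 927 K

Along an adiabat T P^((1−γ)/γ) is constant, so T₂ = T₁ (P₂/P₁)^((γ−1)/γ).
T₂ = 513 × (53.3/4.1)^(0.231) = 927.2 K.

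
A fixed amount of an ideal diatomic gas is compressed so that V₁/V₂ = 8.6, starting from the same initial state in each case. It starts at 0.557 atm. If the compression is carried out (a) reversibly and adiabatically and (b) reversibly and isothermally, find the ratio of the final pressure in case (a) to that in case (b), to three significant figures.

P_adiabatic / P_isothermal ≈ 2.36

For a diatomic ideal gas γ = 7/5.
Isothermal: P_b = P₁(V₁/V₂) = 0.557×8.6.
Adiabatic: P_a = P₁(V₁/V₂)^γ = 0.557×8.6^(7/5).
P_a/P_b = (V₁/V₂)^(γ−1) = 8.6^(2/5) = 2.365.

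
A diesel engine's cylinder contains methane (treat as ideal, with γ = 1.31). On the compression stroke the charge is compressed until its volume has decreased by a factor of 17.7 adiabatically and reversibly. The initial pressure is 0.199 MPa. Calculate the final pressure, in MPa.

P₂ ≈ 8.58 MPa

Adiabatic: P₁V₁^γ = P₂V₂^γ ⇒ P₂ = P₁ (V₁/V₂)^γ.
P₂ = 0.199 × 17.7^(1.31) = 8.584 MPa.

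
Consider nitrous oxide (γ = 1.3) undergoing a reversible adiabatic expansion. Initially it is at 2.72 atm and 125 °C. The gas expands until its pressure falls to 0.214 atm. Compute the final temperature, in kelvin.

Adiabatic: T₂/T₁ = (P₂/P₁)^((γ−1)/γ).
T₁ = 125 °C = 398.1 K.
T₂ = 398.1 × (0.214/2.72)^(0.231) = 221.4 K.

T₂ ≈ 221 K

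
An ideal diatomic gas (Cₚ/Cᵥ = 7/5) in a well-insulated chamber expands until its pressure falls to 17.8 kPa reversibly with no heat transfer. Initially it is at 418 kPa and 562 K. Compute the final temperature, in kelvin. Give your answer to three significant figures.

Along an adiabat T P^((1−γ)/γ) is constant, so T₂ = T₁ (P₂/P₁)^((γ−1)/γ).
T₂ = 562 × (17.8/418)^(2/7) = 228.1 K.

T₂ ≈ 228 K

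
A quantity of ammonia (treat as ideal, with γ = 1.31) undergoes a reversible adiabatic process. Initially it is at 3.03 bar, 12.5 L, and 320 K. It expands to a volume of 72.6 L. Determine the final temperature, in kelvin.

For a reversible adiabat TV^(γ−1) is constant, so T₂ = T₁ (V₁/V₂)^(γ−1).
T₂ = 320 × (12.5/72.6)^(0.31) = 185.5 K.

T₂ ≈ 185 K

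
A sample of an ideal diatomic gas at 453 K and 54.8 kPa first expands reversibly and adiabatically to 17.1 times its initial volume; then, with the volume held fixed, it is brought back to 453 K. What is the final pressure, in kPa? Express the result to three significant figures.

For a diatomic ideal gas γ = 7/5.
Adiabatic step (PV^γ = const): P₂ = 54.8×(1/17.1)^(7/5) = 1.029 kPa; T₂ = 453×(1/17.1)^(2/5) = 145.5 K.
Isochoric: P₃ = P₂(T₃/T₂) = 1.029 × (453/145.5) = 3.205 kPa.

P₃ ≈ 3.20 kPa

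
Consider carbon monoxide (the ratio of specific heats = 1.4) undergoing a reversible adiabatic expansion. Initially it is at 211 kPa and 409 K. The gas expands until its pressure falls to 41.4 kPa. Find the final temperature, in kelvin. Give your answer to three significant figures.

T₂ ≈ 257 K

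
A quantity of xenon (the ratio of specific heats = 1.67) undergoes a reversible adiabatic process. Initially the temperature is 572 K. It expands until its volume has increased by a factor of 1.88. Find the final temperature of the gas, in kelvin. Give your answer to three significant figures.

Adiabatic: T₁V₁^(γ−1) = T₂V₂^(γ−1) ⇒ T₂ = T₁ (V₁/V₂)^(γ−1).
T₂ = 572 × (1/1.88)^(0.67) = 374.7 K.

T₂ ≈ 375 K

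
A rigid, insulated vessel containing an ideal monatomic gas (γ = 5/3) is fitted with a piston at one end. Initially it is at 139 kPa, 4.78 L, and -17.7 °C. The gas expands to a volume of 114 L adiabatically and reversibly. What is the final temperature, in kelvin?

For a reversible adiabat TV^(γ−1) is constant, so T₂ = T₁ (V₁/V₂)^(γ−1).
T₁ = -17.7 °C = 255.4 K.
T₂ = 255.4 × (4.78/114)^(2/3) = 30.83 K.

T₂ ≈ 30.8 K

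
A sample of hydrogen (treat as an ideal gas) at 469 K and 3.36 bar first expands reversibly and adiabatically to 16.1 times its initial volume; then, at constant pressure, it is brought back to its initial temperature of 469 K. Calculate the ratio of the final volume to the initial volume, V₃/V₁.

For a diatomic ideal gas γ = 7/5.
Adiabatic step: V₂/V₁ = 16.1; T₂ = T₁·(1/16.1)^(2/5) = 154.3 K.
Isobaric step: V₃/V₂ = T₃/T₂ = 469/154.3.
V₃/V₁ = (V₂/V₁)(V₃/V₂) = 16.1 × (469/154.3) = 48.93.

V₃/V₁ ≈ 48.9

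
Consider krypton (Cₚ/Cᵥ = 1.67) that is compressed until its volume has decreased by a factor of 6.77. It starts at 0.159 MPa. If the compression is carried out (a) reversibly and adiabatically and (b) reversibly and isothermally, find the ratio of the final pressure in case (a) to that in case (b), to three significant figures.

Isothermal: P_b = P₁(V₁/V₂) = 0.159×6.77.
Adiabatic: P_a = P₁(V₁/V₂)^γ = 0.159×6.77^(1.67).
P_a/P_b = (V₁/V₂)^(γ−1) = 6.77^(0.67) = 3.602.

P_adiabatic / P_isothermal ≈ 3.60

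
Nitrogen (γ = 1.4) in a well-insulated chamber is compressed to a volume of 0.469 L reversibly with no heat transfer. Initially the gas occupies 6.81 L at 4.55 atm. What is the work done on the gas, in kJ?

P₂ = P₁(V₁/V₂)^γ = 4.55×(6.81/0.469)^(1.4) = 192.7 atm.
For a reversible adiabat, W_by_gas = (P₁V₁ − P₂V₂)/(γ−1).
W_by = (461000×0.00681 − 1.952×10^7×0.000469) / (0.4) = -15040 J.
W_on_gas = −W_by = 15040 J.

W ≈ 15.0 kJ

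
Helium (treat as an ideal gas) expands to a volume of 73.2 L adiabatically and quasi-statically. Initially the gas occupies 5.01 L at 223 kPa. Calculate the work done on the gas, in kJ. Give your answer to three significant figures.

W ≈ -1.40 kJ

γ = 5/3 for a monatomic ideal gas.
P₂ = P₁(V₁/V₂)^γ = 223×(5.01/73.2)^(5/3) = 2.554 kPa.
For a reversible adiabat, W_by_gas = (P₁V₁ − P₂V₂)/(γ−1).
W_by = (223000×0.00501 − 2554×0.0732) / (2/3) = 1395 J.
W_on_gas = −W_by = -1395 J.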